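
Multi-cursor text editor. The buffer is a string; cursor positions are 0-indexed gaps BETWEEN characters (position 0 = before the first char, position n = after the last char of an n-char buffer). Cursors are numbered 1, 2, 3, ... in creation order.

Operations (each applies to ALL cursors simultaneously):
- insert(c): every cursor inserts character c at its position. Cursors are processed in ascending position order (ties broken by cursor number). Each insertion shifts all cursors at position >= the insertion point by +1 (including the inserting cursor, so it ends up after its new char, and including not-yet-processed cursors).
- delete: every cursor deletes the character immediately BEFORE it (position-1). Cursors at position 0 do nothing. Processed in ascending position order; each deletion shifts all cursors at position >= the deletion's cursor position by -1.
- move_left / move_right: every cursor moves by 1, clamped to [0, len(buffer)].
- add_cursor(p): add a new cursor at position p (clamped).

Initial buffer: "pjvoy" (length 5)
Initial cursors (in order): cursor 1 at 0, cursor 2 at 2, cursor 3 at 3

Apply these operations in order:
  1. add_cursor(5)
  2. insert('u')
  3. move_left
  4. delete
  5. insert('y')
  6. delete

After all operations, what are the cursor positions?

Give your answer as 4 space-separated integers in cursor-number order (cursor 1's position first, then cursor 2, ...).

After op 1 (add_cursor(5)): buffer="pjvoy" (len 5), cursors c1@0 c2@2 c3@3 c4@5, authorship .....
After op 2 (insert('u')): buffer="upjuvuoyu" (len 9), cursors c1@1 c2@4 c3@6 c4@9, authorship 1..2.3..4
After op 3 (move_left): buffer="upjuvuoyu" (len 9), cursors c1@0 c2@3 c3@5 c4@8, authorship 1..2.3..4
After op 4 (delete): buffer="upuuou" (len 6), cursors c1@0 c2@2 c3@3 c4@5, authorship 1.23.4
After op 5 (insert('y')): buffer="yupyuyuoyu" (len 10), cursors c1@1 c2@4 c3@6 c4@9, authorship 11.2233.44
After op 6 (delete): buffer="upuuou" (len 6), cursors c1@0 c2@2 c3@3 c4@5, authorship 1.23.4

Answer: 0 2 3 5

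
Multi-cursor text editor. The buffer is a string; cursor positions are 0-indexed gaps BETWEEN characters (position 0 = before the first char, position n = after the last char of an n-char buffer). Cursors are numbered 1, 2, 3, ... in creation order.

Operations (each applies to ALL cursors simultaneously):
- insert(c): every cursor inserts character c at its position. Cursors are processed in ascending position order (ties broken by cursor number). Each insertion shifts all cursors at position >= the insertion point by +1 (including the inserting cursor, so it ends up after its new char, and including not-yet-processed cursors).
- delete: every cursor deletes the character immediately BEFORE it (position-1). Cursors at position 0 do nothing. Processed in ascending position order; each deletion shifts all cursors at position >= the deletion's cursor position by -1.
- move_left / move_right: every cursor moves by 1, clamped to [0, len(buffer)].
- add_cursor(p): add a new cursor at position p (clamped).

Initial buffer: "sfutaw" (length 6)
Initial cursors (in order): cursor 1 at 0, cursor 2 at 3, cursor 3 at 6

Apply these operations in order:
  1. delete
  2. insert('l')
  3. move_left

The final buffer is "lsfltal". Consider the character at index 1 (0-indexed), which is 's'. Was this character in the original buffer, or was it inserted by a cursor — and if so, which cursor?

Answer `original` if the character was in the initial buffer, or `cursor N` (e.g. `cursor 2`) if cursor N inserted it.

After op 1 (delete): buffer="sfta" (len 4), cursors c1@0 c2@2 c3@4, authorship ....
After op 2 (insert('l')): buffer="lsfltal" (len 7), cursors c1@1 c2@4 c3@7, authorship 1..2..3
After op 3 (move_left): buffer="lsfltal" (len 7), cursors c1@0 c2@3 c3@6, authorship 1..2..3
Authorship (.=original, N=cursor N): 1 . . 2 . . 3
Index 1: author = original

Answer: original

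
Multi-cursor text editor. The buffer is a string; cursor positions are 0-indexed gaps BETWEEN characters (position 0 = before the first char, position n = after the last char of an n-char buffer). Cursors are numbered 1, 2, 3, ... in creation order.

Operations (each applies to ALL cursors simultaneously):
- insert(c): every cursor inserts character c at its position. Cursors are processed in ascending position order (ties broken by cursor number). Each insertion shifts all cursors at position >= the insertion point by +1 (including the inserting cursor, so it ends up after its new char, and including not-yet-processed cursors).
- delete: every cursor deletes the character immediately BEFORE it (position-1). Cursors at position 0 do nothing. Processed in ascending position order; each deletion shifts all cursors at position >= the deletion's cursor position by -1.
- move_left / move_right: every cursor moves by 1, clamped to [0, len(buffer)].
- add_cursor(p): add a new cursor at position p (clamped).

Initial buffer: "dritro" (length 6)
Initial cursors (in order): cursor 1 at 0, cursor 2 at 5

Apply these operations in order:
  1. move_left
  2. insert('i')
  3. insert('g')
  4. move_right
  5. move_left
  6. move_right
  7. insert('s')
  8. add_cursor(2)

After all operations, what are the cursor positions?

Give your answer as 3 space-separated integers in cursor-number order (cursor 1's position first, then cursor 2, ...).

After op 1 (move_left): buffer="dritro" (len 6), cursors c1@0 c2@4, authorship ......
After op 2 (insert('i')): buffer="idritiro" (len 8), cursors c1@1 c2@6, authorship 1....2..
After op 3 (insert('g')): buffer="igdritigro" (len 10), cursors c1@2 c2@8, authorship 11....22..
After op 4 (move_right): buffer="igdritigro" (len 10), cursors c1@3 c2@9, authorship 11....22..
After op 5 (move_left): buffer="igdritigro" (len 10), cursors c1@2 c2@8, authorship 11....22..
After op 6 (move_right): buffer="igdritigro" (len 10), cursors c1@3 c2@9, authorship 11....22..
After op 7 (insert('s')): buffer="igdsritigrso" (len 12), cursors c1@4 c2@11, authorship 11.1...22.2.
After op 8 (add_cursor(2)): buffer="igdsritigrso" (len 12), cursors c3@2 c1@4 c2@11, authorship 11.1...22.2.

Answer: 4 11 2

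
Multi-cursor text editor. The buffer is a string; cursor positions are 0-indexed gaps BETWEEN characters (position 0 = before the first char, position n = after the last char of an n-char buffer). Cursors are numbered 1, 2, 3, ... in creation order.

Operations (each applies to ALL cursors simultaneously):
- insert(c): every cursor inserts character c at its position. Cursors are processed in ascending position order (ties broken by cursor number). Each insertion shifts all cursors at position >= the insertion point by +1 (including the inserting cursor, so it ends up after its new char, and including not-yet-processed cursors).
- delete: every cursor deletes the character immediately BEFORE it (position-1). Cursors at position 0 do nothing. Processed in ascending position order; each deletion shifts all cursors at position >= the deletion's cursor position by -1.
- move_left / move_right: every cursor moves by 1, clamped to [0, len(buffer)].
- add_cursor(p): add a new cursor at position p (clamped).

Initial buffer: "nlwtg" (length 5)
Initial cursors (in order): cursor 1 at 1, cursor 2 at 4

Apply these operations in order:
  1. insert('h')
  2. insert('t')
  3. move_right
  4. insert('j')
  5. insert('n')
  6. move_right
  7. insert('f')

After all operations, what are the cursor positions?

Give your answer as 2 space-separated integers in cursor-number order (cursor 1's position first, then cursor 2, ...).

Answer: 8 15

Derivation:
After op 1 (insert('h')): buffer="nhlwthg" (len 7), cursors c1@2 c2@6, authorship .1...2.
After op 2 (insert('t')): buffer="nhtlwthtg" (len 9), cursors c1@3 c2@8, authorship .11...22.
After op 3 (move_right): buffer="nhtlwthtg" (len 9), cursors c1@4 c2@9, authorship .11...22.
After op 4 (insert('j')): buffer="nhtljwthtgj" (len 11), cursors c1@5 c2@11, authorship .11.1..22.2
After op 5 (insert('n')): buffer="nhtljnwthtgjn" (len 13), cursors c1@6 c2@13, authorship .11.11..22.22
After op 6 (move_right): buffer="nhtljnwthtgjn" (len 13), cursors c1@7 c2@13, authorship .11.11..22.22
After op 7 (insert('f')): buffer="nhtljnwfthtgjnf" (len 15), cursors c1@8 c2@15, authorship .11.11.1.22.222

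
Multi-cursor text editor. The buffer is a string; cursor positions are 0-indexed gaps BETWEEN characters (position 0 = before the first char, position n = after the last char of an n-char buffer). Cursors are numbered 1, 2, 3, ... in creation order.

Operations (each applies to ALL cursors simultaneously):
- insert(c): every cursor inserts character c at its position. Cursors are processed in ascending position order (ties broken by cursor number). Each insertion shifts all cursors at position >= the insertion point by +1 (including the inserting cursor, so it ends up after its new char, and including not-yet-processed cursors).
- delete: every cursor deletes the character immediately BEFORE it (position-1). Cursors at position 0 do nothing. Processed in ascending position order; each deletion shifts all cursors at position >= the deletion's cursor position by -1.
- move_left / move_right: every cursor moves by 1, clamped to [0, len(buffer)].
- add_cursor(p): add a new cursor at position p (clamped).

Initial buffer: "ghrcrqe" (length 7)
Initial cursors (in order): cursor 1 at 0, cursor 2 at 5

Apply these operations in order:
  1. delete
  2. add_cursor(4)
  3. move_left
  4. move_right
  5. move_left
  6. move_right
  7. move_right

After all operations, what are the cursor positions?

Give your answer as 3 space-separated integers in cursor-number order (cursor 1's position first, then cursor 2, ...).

Answer: 2 5 5

Derivation:
After op 1 (delete): buffer="ghrcqe" (len 6), cursors c1@0 c2@4, authorship ......
After op 2 (add_cursor(4)): buffer="ghrcqe" (len 6), cursors c1@0 c2@4 c3@4, authorship ......
After op 3 (move_left): buffer="ghrcqe" (len 6), cursors c1@0 c2@3 c3@3, authorship ......
After op 4 (move_right): buffer="ghrcqe" (len 6), cursors c1@1 c2@4 c3@4, authorship ......
After op 5 (move_left): buffer="ghrcqe" (len 6), cursors c1@0 c2@3 c3@3, authorship ......
After op 6 (move_right): buffer="ghrcqe" (len 6), cursors c1@1 c2@4 c3@4, authorship ......
After op 7 (move_right): buffer="ghrcqe" (len 6), cursors c1@2 c2@5 c3@5, authorship ......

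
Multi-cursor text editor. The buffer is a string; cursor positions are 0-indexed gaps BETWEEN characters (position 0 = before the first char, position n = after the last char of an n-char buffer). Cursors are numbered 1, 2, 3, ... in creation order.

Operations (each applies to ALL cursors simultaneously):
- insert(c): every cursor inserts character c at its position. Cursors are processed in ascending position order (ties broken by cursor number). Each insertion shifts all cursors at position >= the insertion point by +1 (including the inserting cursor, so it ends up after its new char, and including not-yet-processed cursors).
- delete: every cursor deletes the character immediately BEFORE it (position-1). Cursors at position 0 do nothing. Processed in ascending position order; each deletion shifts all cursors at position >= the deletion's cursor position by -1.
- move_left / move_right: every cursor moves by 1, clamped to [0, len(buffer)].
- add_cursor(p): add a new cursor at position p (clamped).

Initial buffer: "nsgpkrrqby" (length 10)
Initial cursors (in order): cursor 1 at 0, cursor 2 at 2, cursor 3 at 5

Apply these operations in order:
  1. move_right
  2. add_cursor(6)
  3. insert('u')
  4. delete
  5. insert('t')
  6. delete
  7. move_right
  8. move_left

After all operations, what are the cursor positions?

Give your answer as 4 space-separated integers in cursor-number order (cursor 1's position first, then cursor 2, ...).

After op 1 (move_right): buffer="nsgpkrrqby" (len 10), cursors c1@1 c2@3 c3@6, authorship ..........
After op 2 (add_cursor(6)): buffer="nsgpkrrqby" (len 10), cursors c1@1 c2@3 c3@6 c4@6, authorship ..........
After op 3 (insert('u')): buffer="nusgupkruurqby" (len 14), cursors c1@2 c2@5 c3@10 c4@10, authorship .1..2...34....
After op 4 (delete): buffer="nsgpkrrqby" (len 10), cursors c1@1 c2@3 c3@6 c4@6, authorship ..........
After op 5 (insert('t')): buffer="ntsgtpkrttrqby" (len 14), cursors c1@2 c2@5 c3@10 c4@10, authorship .1..2...34....
After op 6 (delete): buffer="nsgpkrrqby" (len 10), cursors c1@1 c2@3 c3@6 c4@6, authorship ..........
After op 7 (move_right): buffer="nsgpkrrqby" (len 10), cursors c1@2 c2@4 c3@7 c4@7, authorship ..........
After op 8 (move_left): buffer="nsgpkrrqby" (len 10), cursors c1@1 c2@3 c3@6 c4@6, authorship ..........

Answer: 1 3 6 6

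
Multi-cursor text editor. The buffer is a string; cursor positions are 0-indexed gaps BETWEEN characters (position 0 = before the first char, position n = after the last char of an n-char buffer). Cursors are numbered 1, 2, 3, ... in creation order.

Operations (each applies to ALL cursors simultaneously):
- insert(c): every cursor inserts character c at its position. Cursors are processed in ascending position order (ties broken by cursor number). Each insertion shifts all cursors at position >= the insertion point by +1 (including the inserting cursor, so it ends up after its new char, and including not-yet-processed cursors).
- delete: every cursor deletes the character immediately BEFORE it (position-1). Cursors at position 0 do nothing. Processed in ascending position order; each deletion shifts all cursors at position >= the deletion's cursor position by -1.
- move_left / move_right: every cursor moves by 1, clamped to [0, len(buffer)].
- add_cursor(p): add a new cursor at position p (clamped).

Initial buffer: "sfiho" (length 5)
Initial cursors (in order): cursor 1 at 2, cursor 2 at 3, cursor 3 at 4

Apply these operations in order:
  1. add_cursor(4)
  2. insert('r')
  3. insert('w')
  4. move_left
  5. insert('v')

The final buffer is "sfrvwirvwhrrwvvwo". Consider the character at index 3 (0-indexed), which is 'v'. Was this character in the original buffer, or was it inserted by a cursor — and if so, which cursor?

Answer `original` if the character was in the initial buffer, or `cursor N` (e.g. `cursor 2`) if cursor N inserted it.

After op 1 (add_cursor(4)): buffer="sfiho" (len 5), cursors c1@2 c2@3 c3@4 c4@4, authorship .....
After op 2 (insert('r')): buffer="sfrirhrro" (len 9), cursors c1@3 c2@5 c3@8 c4@8, authorship ..1.2.34.
After op 3 (insert('w')): buffer="sfrwirwhrrwwo" (len 13), cursors c1@4 c2@7 c3@12 c4@12, authorship ..11.22.3434.
After op 4 (move_left): buffer="sfrwirwhrrwwo" (len 13), cursors c1@3 c2@6 c3@11 c4@11, authorship ..11.22.3434.
After op 5 (insert('v')): buffer="sfrvwirvwhrrwvvwo" (len 17), cursors c1@4 c2@8 c3@15 c4@15, authorship ..111.222.343344.
Authorship (.=original, N=cursor N): . . 1 1 1 . 2 2 2 . 3 4 3 3 4 4 .
Index 3: author = 1

Answer: cursor 1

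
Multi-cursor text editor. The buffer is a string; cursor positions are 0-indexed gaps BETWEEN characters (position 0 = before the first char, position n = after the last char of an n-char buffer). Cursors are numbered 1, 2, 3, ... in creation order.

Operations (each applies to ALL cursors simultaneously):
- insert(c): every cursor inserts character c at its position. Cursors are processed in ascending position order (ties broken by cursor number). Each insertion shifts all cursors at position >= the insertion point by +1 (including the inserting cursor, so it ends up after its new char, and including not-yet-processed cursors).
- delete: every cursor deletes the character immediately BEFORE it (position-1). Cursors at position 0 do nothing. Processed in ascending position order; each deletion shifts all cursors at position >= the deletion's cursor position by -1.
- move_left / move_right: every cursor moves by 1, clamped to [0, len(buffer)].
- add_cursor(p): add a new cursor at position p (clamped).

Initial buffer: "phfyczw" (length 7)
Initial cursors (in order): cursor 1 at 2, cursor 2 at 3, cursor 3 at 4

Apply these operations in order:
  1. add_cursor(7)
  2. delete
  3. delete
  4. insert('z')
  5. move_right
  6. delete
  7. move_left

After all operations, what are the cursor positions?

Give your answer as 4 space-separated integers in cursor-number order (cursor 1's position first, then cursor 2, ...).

Answer: 0 0 0 0

Derivation:
After op 1 (add_cursor(7)): buffer="phfyczw" (len 7), cursors c1@2 c2@3 c3@4 c4@7, authorship .......
After op 2 (delete): buffer="pcz" (len 3), cursors c1@1 c2@1 c3@1 c4@3, authorship ...
After op 3 (delete): buffer="c" (len 1), cursors c1@0 c2@0 c3@0 c4@1, authorship .
After op 4 (insert('z')): buffer="zzzcz" (len 5), cursors c1@3 c2@3 c3@3 c4@5, authorship 123.4
After op 5 (move_right): buffer="zzzcz" (len 5), cursors c1@4 c2@4 c3@4 c4@5, authorship 123.4
After op 6 (delete): buffer="z" (len 1), cursors c1@1 c2@1 c3@1 c4@1, authorship 1
After op 7 (move_left): buffer="z" (len 1), cursors c1@0 c2@0 c3@0 c4@0, authorship 1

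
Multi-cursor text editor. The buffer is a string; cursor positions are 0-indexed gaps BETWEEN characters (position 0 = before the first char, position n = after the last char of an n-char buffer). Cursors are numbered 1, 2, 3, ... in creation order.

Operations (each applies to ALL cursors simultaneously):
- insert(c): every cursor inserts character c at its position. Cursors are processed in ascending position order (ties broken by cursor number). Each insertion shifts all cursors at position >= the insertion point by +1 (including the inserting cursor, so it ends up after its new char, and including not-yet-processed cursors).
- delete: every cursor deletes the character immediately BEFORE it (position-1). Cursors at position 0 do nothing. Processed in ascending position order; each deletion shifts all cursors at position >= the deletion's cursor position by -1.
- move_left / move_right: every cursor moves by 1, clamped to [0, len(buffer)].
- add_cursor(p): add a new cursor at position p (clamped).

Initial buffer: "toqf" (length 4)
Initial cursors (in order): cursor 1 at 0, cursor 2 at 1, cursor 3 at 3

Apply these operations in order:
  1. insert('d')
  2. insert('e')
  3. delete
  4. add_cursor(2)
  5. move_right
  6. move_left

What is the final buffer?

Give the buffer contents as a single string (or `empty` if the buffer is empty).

Answer: dtdoqdf

Derivation:
After op 1 (insert('d')): buffer="dtdoqdf" (len 7), cursors c1@1 c2@3 c3@6, authorship 1.2..3.
After op 2 (insert('e')): buffer="detdeoqdef" (len 10), cursors c1@2 c2@5 c3@9, authorship 11.22..33.
After op 3 (delete): buffer="dtdoqdf" (len 7), cursors c1@1 c2@3 c3@6, authorship 1.2..3.
After op 4 (add_cursor(2)): buffer="dtdoqdf" (len 7), cursors c1@1 c4@2 c2@3 c3@6, authorship 1.2..3.
After op 5 (move_right): buffer="dtdoqdf" (len 7), cursors c1@2 c4@3 c2@4 c3@7, authorship 1.2..3.
After op 6 (move_left): buffer="dtdoqdf" (len 7), cursors c1@1 c4@2 c2@3 c3@6, authorship 1.2..3.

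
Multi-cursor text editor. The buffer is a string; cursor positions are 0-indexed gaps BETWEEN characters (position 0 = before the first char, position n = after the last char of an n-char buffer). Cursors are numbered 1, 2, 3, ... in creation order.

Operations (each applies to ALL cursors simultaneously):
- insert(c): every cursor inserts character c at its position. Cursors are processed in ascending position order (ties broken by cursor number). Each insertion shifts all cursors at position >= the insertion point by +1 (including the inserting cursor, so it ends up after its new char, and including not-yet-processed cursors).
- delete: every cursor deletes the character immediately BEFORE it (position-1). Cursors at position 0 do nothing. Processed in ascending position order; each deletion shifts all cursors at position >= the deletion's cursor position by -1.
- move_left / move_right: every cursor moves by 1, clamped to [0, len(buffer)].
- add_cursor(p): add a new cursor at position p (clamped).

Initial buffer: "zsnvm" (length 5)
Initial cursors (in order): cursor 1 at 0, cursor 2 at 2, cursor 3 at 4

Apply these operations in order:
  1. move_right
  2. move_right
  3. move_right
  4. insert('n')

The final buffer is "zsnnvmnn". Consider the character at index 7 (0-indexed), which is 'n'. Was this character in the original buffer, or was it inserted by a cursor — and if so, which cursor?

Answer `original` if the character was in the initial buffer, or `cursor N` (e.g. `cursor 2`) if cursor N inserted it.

After op 1 (move_right): buffer="zsnvm" (len 5), cursors c1@1 c2@3 c3@5, authorship .....
After op 2 (move_right): buffer="zsnvm" (len 5), cursors c1@2 c2@4 c3@5, authorship .....
After op 3 (move_right): buffer="zsnvm" (len 5), cursors c1@3 c2@5 c3@5, authorship .....
After op 4 (insert('n')): buffer="zsnnvmnn" (len 8), cursors c1@4 c2@8 c3@8, authorship ...1..23
Authorship (.=original, N=cursor N): . . . 1 . . 2 3
Index 7: author = 3

Answer: cursor 3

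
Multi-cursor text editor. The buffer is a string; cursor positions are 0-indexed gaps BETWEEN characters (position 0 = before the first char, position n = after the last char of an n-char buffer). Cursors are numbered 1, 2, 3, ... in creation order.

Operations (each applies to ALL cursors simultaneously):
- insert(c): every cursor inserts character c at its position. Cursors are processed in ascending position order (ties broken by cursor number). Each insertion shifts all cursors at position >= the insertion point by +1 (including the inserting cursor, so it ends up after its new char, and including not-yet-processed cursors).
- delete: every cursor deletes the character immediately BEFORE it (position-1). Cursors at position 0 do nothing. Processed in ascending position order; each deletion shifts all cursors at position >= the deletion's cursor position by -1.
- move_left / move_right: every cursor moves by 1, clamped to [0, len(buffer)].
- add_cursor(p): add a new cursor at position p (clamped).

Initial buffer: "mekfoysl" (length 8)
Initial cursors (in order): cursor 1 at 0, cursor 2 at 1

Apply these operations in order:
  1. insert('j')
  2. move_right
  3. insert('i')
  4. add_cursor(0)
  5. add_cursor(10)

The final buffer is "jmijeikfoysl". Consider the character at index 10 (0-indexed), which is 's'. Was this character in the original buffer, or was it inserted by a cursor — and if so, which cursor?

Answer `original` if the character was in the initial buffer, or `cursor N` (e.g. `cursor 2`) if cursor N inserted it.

After op 1 (insert('j')): buffer="jmjekfoysl" (len 10), cursors c1@1 c2@3, authorship 1.2.......
After op 2 (move_right): buffer="jmjekfoysl" (len 10), cursors c1@2 c2@4, authorship 1.2.......
After op 3 (insert('i')): buffer="jmijeikfoysl" (len 12), cursors c1@3 c2@6, authorship 1.12.2......
After op 4 (add_cursor(0)): buffer="jmijeikfoysl" (len 12), cursors c3@0 c1@3 c2@6, authorship 1.12.2......
After op 5 (add_cursor(10)): buffer="jmijeikfoysl" (len 12), cursors c3@0 c1@3 c2@6 c4@10, authorship 1.12.2......
Authorship (.=original, N=cursor N): 1 . 1 2 . 2 . . . . . .
Index 10: author = original

Answer: original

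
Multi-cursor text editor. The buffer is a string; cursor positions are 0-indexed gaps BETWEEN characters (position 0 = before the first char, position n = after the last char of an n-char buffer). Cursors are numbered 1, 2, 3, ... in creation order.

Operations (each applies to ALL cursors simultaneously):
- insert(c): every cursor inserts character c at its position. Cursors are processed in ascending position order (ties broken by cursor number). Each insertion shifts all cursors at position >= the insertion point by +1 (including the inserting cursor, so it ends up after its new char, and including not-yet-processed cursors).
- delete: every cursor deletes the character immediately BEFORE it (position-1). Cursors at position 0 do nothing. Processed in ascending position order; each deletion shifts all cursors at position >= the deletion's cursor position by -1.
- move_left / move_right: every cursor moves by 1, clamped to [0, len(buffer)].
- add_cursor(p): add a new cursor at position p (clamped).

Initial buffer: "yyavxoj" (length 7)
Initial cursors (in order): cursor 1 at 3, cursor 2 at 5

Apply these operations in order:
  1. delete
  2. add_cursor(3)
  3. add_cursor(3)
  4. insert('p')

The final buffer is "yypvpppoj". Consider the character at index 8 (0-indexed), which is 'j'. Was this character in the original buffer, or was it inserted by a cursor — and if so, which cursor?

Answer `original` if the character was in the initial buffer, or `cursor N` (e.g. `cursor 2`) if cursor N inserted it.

Answer: original

Derivation:
After op 1 (delete): buffer="yyvoj" (len 5), cursors c1@2 c2@3, authorship .....
After op 2 (add_cursor(3)): buffer="yyvoj" (len 5), cursors c1@2 c2@3 c3@3, authorship .....
After op 3 (add_cursor(3)): buffer="yyvoj" (len 5), cursors c1@2 c2@3 c3@3 c4@3, authorship .....
After op 4 (insert('p')): buffer="yypvpppoj" (len 9), cursors c1@3 c2@7 c3@7 c4@7, authorship ..1.234..
Authorship (.=original, N=cursor N): . . 1 . 2 3 4 . .
Index 8: author = original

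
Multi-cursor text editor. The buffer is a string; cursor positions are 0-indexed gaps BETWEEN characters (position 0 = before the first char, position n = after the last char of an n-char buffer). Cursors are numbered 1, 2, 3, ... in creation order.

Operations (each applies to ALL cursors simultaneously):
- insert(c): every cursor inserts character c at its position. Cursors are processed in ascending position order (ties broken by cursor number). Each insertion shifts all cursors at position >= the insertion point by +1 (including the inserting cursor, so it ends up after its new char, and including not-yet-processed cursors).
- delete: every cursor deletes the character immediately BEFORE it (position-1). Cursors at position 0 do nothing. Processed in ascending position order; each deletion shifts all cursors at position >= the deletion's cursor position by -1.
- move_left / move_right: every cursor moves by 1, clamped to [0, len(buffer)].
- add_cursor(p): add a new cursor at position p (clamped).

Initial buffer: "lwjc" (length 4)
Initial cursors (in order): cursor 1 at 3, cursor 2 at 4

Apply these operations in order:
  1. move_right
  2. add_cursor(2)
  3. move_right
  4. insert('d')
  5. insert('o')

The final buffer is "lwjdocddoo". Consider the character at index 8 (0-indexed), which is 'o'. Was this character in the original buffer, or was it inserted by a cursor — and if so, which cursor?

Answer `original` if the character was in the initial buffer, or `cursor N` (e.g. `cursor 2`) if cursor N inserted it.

After op 1 (move_right): buffer="lwjc" (len 4), cursors c1@4 c2@4, authorship ....
After op 2 (add_cursor(2)): buffer="lwjc" (len 4), cursors c3@2 c1@4 c2@4, authorship ....
After op 3 (move_right): buffer="lwjc" (len 4), cursors c3@3 c1@4 c2@4, authorship ....
After op 4 (insert('d')): buffer="lwjdcdd" (len 7), cursors c3@4 c1@7 c2@7, authorship ...3.12
After op 5 (insert('o')): buffer="lwjdocddoo" (len 10), cursors c3@5 c1@10 c2@10, authorship ...33.1212
Authorship (.=original, N=cursor N): . . . 3 3 . 1 2 1 2
Index 8: author = 1

Answer: cursor 1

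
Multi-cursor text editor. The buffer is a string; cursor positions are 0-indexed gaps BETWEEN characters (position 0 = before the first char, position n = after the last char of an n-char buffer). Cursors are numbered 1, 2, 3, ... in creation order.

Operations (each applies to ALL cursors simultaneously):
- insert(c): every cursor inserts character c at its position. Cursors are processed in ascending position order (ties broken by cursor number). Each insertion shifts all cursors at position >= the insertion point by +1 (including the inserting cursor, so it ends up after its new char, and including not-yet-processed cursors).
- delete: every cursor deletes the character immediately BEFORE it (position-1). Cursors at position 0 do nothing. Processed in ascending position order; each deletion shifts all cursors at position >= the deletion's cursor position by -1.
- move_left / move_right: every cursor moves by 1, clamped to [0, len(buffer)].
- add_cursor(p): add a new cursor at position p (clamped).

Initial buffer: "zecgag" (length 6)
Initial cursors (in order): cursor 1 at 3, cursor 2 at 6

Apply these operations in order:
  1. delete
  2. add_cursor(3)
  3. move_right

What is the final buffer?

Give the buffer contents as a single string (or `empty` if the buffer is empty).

After op 1 (delete): buffer="zega" (len 4), cursors c1@2 c2@4, authorship ....
After op 2 (add_cursor(3)): buffer="zega" (len 4), cursors c1@2 c3@3 c2@4, authorship ....
After op 3 (move_right): buffer="zega" (len 4), cursors c1@3 c2@4 c3@4, authorship ....

Answer: zega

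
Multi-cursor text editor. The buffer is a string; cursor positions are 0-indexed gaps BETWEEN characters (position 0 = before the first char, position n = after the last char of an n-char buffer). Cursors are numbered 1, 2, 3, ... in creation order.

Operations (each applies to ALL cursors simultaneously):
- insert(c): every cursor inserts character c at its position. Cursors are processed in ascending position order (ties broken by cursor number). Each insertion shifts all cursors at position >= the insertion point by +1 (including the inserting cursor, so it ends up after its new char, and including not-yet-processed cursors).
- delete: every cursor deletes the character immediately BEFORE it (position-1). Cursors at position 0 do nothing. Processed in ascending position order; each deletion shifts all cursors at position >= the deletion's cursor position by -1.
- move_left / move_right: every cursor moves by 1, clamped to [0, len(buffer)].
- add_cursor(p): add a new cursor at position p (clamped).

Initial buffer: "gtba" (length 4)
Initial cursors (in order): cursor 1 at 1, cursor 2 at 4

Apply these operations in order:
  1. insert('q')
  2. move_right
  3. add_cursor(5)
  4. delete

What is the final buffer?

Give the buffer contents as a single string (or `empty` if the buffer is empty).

After op 1 (insert('q')): buffer="gqtbaq" (len 6), cursors c1@2 c2@6, authorship .1...2
After op 2 (move_right): buffer="gqtbaq" (len 6), cursors c1@3 c2@6, authorship .1...2
After op 3 (add_cursor(5)): buffer="gqtbaq" (len 6), cursors c1@3 c3@5 c2@6, authorship .1...2
After op 4 (delete): buffer="gqb" (len 3), cursors c1@2 c2@3 c3@3, authorship .1.

Answer: gqb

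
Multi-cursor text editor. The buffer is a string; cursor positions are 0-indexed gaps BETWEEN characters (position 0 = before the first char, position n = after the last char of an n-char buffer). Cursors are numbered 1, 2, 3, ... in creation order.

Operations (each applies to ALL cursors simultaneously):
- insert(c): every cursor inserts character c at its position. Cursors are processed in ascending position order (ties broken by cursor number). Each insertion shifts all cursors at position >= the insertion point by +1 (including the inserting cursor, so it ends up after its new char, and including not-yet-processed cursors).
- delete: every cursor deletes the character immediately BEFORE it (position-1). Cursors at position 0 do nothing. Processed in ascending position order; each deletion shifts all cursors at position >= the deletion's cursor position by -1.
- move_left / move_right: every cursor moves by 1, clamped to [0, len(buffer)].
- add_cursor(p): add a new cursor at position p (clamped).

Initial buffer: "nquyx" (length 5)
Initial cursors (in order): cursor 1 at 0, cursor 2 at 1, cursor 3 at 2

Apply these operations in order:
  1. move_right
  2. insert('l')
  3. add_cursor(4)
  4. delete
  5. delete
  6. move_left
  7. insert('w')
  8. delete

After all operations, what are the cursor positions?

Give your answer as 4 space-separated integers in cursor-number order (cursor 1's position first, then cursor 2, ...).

After op 1 (move_right): buffer="nquyx" (len 5), cursors c1@1 c2@2 c3@3, authorship .....
After op 2 (insert('l')): buffer="nlqlulyx" (len 8), cursors c1@2 c2@4 c3@6, authorship .1.2.3..
After op 3 (add_cursor(4)): buffer="nlqlulyx" (len 8), cursors c1@2 c2@4 c4@4 c3@6, authorship .1.2.3..
After op 4 (delete): buffer="nuyx" (len 4), cursors c1@1 c2@1 c4@1 c3@2, authorship ....
After op 5 (delete): buffer="yx" (len 2), cursors c1@0 c2@0 c3@0 c4@0, authorship ..
After op 6 (move_left): buffer="yx" (len 2), cursors c1@0 c2@0 c3@0 c4@0, authorship ..
After op 7 (insert('w')): buffer="wwwwyx" (len 6), cursors c1@4 c2@4 c3@4 c4@4, authorship 1234..
After op 8 (delete): buffer="yx" (len 2), cursors c1@0 c2@0 c3@0 c4@0, authorship ..

Answer: 0 0 0 0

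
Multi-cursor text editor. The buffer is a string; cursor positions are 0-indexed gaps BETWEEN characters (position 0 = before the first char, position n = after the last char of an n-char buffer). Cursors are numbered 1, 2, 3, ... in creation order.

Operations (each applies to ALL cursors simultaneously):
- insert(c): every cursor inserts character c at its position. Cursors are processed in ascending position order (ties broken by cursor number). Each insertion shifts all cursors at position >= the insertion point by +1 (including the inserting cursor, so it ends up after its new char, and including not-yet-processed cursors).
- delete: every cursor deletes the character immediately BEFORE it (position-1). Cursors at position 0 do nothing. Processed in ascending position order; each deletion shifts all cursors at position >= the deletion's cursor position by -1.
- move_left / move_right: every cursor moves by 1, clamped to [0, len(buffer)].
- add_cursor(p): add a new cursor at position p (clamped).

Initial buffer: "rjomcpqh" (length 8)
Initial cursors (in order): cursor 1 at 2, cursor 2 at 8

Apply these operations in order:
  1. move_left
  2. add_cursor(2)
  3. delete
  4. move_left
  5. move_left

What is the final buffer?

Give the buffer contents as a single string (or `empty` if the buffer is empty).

Answer: omcph

Derivation:
After op 1 (move_left): buffer="rjomcpqh" (len 8), cursors c1@1 c2@7, authorship ........
After op 2 (add_cursor(2)): buffer="rjomcpqh" (len 8), cursors c1@1 c3@2 c2@7, authorship ........
After op 3 (delete): buffer="omcph" (len 5), cursors c1@0 c3@0 c2@4, authorship .....
After op 4 (move_left): buffer="omcph" (len 5), cursors c1@0 c3@0 c2@3, authorship .....
After op 5 (move_left): buffer="omcph" (len 5), cursors c1@0 c3@0 c2@2, authorship .....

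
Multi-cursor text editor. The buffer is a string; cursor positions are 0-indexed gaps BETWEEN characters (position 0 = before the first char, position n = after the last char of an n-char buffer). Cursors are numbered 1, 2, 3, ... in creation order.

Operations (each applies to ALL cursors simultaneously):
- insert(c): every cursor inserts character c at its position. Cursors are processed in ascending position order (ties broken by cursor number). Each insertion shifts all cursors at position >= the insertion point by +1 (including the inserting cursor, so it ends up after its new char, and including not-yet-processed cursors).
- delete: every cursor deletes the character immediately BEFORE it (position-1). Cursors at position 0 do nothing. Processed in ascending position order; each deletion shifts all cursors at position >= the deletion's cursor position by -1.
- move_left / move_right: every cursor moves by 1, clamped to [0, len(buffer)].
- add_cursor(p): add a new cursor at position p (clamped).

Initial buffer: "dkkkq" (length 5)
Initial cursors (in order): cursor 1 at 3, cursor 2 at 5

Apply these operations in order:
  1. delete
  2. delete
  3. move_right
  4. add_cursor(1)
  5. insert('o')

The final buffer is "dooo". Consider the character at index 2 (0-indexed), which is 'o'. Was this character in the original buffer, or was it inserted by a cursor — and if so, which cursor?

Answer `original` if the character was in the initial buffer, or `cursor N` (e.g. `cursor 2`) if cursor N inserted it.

After op 1 (delete): buffer="dkk" (len 3), cursors c1@2 c2@3, authorship ...
After op 2 (delete): buffer="d" (len 1), cursors c1@1 c2@1, authorship .
After op 3 (move_right): buffer="d" (len 1), cursors c1@1 c2@1, authorship .
After op 4 (add_cursor(1)): buffer="d" (len 1), cursors c1@1 c2@1 c3@1, authorship .
After op 5 (insert('o')): buffer="dooo" (len 4), cursors c1@4 c2@4 c3@4, authorship .123
Authorship (.=original, N=cursor N): . 1 2 3
Index 2: author = 2

Answer: cursor 2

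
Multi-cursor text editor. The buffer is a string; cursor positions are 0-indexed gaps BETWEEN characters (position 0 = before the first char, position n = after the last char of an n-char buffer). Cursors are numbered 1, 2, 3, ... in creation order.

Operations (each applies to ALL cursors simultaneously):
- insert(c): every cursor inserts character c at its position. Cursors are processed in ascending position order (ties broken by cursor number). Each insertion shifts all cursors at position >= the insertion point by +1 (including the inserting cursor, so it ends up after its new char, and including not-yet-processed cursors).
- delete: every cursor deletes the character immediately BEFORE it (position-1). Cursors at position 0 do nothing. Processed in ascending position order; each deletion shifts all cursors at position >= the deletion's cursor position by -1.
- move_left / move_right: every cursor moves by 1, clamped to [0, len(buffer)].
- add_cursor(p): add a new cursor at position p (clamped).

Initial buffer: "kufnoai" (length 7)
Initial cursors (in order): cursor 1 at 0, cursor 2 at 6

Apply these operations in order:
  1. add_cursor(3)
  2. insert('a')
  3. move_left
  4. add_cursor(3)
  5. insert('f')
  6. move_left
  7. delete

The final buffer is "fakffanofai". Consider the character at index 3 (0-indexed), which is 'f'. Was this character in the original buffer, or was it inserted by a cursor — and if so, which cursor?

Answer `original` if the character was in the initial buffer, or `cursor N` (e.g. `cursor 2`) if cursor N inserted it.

Answer: cursor 4

Derivation:
After op 1 (add_cursor(3)): buffer="kufnoai" (len 7), cursors c1@0 c3@3 c2@6, authorship .......
After op 2 (insert('a')): buffer="akufanoaai" (len 10), cursors c1@1 c3@5 c2@9, authorship 1...3...2.
After op 3 (move_left): buffer="akufanoaai" (len 10), cursors c1@0 c3@4 c2@8, authorship 1...3...2.
After op 4 (add_cursor(3)): buffer="akufanoaai" (len 10), cursors c1@0 c4@3 c3@4 c2@8, authorship 1...3...2.
After op 5 (insert('f')): buffer="fakufffanoafai" (len 14), cursors c1@1 c4@5 c3@7 c2@12, authorship 11..4.33...22.
After op 6 (move_left): buffer="fakufffanoafai" (len 14), cursors c1@0 c4@4 c3@6 c2@11, authorship 11..4.33...22.
After op 7 (delete): buffer="fakffanofai" (len 11), cursors c1@0 c4@3 c3@4 c2@8, authorship 11.433..22.
Authorship (.=original, N=cursor N): 1 1 . 4 3 3 . . 2 2 .
Index 3: author = 4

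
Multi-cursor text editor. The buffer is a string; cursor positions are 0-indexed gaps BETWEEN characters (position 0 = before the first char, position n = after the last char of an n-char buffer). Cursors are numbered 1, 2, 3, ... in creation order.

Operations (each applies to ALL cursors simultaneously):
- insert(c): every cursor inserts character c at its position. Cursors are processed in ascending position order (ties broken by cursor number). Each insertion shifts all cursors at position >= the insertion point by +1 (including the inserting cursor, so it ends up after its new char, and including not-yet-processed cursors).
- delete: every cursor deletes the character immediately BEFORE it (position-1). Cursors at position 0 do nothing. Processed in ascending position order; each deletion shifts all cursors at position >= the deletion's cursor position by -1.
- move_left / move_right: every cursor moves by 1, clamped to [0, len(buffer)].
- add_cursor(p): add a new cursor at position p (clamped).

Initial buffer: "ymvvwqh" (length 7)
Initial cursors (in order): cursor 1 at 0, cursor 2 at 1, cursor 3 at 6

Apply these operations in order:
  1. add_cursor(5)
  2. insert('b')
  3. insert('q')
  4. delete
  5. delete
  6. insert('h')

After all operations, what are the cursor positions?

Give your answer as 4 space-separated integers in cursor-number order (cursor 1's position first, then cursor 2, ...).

Answer: 1 3 10 8

Derivation:
After op 1 (add_cursor(5)): buffer="ymvvwqh" (len 7), cursors c1@0 c2@1 c4@5 c3@6, authorship .......
After op 2 (insert('b')): buffer="bybmvvwbqbh" (len 11), cursors c1@1 c2@3 c4@8 c3@10, authorship 1.2....4.3.
After op 3 (insert('q')): buffer="bqybqmvvwbqqbqh" (len 15), cursors c1@2 c2@5 c4@11 c3@14, authorship 11.22....44.33.
After op 4 (delete): buffer="bybmvvwbqbh" (len 11), cursors c1@1 c2@3 c4@8 c3@10, authorship 1.2....4.3.
After op 5 (delete): buffer="ymvvwqh" (len 7), cursors c1@0 c2@1 c4@5 c3@6, authorship .......
After op 6 (insert('h')): buffer="hyhmvvwhqhh" (len 11), cursors c1@1 c2@3 c4@8 c3@10, authorship 1.2....4.3.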